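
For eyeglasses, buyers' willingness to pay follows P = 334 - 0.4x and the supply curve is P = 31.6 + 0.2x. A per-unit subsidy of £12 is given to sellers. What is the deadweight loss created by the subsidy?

Deadweight loss = £120

Pre-subsidy: 334 - 0.4x = 31.6 + 0.2x gives x* = 504 and P* = 132.4.
With the subsidy, sellers receive Ps = Pb + 12 for each unit, where Pb is the price buyers pay.
On the curves, Pb = 334 - 0.4x and Ps = 31.6 + 0.2x; the wedge Ps − Pb = 12 gives 31.6 + 0.2x − (334 - 0.4x) = 12, so x' = 524.
Then Pb = 334 − 0.4·524 = 124.4 and Ps = 31.6 + 0.2·524 = 136.4.
The subsidy expands output by 524 − 504 = 20 past the efficient level; on those units the gap between marginal cost and willingness to pay runs from 0 up to 12.
DWL = ½ × 12 × 20 = 120.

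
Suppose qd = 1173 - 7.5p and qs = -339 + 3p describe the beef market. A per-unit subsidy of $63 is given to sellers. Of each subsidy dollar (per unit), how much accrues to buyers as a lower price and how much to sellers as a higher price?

Buyers gain $18 per unit; sellers gain $45 per unit

Pre-subsidy: 1173 - 7.5p = -339 + 3p gives p* = 144, q* = 93.
With the subsidy, sellers receive ps = pb + 63 for each unit, where pb is the price buyers pay.
Supply in terms of pb becomes qs = -339 + 3(pb + 63) = -150 + 3pb. Setting this equal to demand: 1173 - 7.5pb = -150 + 3pb, so pb = 126.
Sellers receive ps = 126 + 63 = 189; q' = 1173 − 7.5·126 = 228.
Buyers' price falls by p* − pb = 144 − 126 = 18; sellers' price rises by ps − p* = 189 − 144 = 45.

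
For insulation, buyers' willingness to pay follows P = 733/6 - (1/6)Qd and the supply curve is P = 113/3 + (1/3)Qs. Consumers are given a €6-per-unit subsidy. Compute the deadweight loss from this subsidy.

Pre-subsidy: 733/6 - (1/6)Q = 113/3 + (1/3)Q gives Q* = 169 and P* = 94.
With the rebate, buyers effectively pay Pb = Ps − 6, where Ps is the price sellers receive.
On the curves, Pb = 733/6 - (1/6)Q and Ps = 113/3 + (1/3)Q; the wedge Ps − Pb = 6 gives 113/3 + (1/3)Q − (733/6 - (1/6)Q) = 6, so Q' = 181.
Then Pb = 733/6 − (1/6)·181 = 92 and Ps = 113/3 + (1/3)·181 = 98.
The subsidy expands output by 181 − 169 = 12 past the efficient level; on those units the gap between marginal cost and willingness to pay runs from 0 up to 6.
DWL = ½ × 6 × 12 = 36.

Deadweight loss = €36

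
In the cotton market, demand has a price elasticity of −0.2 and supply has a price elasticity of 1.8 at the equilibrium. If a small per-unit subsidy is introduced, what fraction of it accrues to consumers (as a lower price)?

For a small subsidy around the equilibrium, the benefit split depends on the relative slopes, which at a point are proportional to the elasticities.
Buyer share = εs/(εs + |εd|) = 1.8/(1.8 + 0.2) = 0.9; seller share = |εd|/(εs + |εd|) = 0.1.

Consumer share = 0.9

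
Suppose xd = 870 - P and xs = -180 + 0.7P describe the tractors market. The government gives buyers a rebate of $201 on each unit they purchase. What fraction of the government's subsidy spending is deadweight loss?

DWL / government spending = 469/3798

Pre-subsidy: 870 - P = -180 + 0.7P gives P* = 10500/17, x* = 4290/17.
With the rebate, buyers effectively pay Pb = Ps − 201, where Ps is the price sellers receive.
Demand in terms of Ps becomes xd = 870 − 1(Ps − 201) = 1071 - Ps. Setting this equal to supply: 1071 - Ps = -180 + 0.7Ps, so Ps = 12510/17.
Buyers pay Pb = 12510/17 − 201 = 9093/17; x' = -180 + 0.7·(12510/17) = 5697/17.
ΔCS = ½(4290/17 + 5697/17)(10500/17 − 9093/17) = 14051709/578; ΔPS = ½(4290/17 + 5697/17)(12510/17 − 10500/17) = 10036935/289.
Government spending = 201 × 5697/17 = 1145097/17.
DWL = ½ × 201 × (5697/17 − 4290/17) = 282807/34; fraction = (282807/34) / (1145097/17) = 469/3798.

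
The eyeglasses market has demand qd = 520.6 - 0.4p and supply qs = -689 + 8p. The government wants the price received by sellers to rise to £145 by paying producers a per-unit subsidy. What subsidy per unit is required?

At a seller price of 145, quantity supplied is -689 + 8·145 = 471.
Buyers absorb 471 only when they pay pb with 520.6 − 0.4·pb = 471, i.e. pb = 124.
s = ps − pb = 145 − 124 = 21.

Required subsidy s = £21 per unit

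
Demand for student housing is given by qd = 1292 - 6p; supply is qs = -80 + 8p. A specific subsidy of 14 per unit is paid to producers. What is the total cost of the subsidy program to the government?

Government cost = 10528

Pre-subsidy: 1292 - 6p = -80 + 8p gives p* = 98, q* = 704.
With the subsidy, sellers receive ps = pb + 14 for each unit, where pb is the price buyers pay.
Supply in terms of pb becomes qs = -80 + 8(pb + 14) = 32 + 8pb. Setting this equal to demand: 1292 - 6pb = 32 + 8pb, so pb = 90.
Sellers receive ps = 90 + 14 = 104; q' = 1292 − 6·90 = 752.
Government outlay = subsidy × quantity = 14 × 752 = 10528.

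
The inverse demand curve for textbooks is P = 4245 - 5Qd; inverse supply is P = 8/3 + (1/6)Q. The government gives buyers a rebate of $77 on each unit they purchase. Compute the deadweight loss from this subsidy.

Deadweight loss = 17787/31

Pre-subsidy: 4245 - 5Q = 8/3 + (1/6)Q gives Q* = 25454/31 and P* = 4325/31.
With the rebate, buyers effectively pay Pb = Ps − 77, where Ps is the price sellers receive.
On the curves, Pb = 4245 - 5Q and Ps = 8/3 + (1/6)Q; the wedge Ps − Pb = 77 gives 8/3 + (1/6)Q − (4245 - 5Q) = 77, so Q' = 836.
Then Pb = 4245 − 5·836 = 65 and Ps = 8/3 + (1/6)·836 = 142.
The subsidy expands output by 836 − 25454/31 = 462/31 past the efficient level; on those units the gap between marginal cost and willingness to pay runs from 0 up to 77.
DWL = ½ × 77 × 462/31 = 17787/31.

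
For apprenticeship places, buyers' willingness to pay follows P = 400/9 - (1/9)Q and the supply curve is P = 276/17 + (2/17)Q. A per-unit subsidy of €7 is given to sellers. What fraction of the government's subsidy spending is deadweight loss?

Pre-subsidy: 400/9 - (1/9)Q = 276/17 + (2/17)Q gives Q* = 4316/35 and P* = 1076/35.
With the subsidy, sellers receive Ps = Pb + 7 for each unit, where Pb is the price buyers pay.
On the curves, Pb = 400/9 - (1/9)Q and Ps = 276/17 + (2/17)Q; the wedge Ps − Pb = 7 gives 276/17 + (2/17)Q − (400/9 - (1/9)Q) = 7, so Q' = 5387/35.
Then Pb = 400/9 − (1/9)·(5387/35) = 957/35 and Ps = 276/17 + (2/17)·(5387/35) = 1202/35.
ΔCS = ½(4316/35 + 5387/35)(1076/35 − 957/35) = 164951/350; ΔPS = ½(4316/35 + 5387/35)(1202/35 − 1076/35) = 87327/175.
Government spending = 7 × 5387/35 = 1077.4.
DWL = ½ × 7 × (5387/35 − 4316/35) = 107.1; fraction = 107.1 / 1077.4 = 1071/10774.

DWL / government spending = 1071/10774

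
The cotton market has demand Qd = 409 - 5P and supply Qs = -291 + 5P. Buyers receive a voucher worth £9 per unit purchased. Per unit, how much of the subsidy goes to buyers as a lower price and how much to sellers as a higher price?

Pre-subsidy: 409 - 5P = -291 + 5P gives P* = 70, Q* = 59.
With the rebate, buyers effectively pay Pb = Ps − 9, where Ps is the price sellers receive.
Demand in terms of Ps becomes Qd = 409 − 5(Ps − 9) = 454 - 5Ps. Setting this equal to supply: 454 - 5Ps = -291 + 5Ps, so Ps = 74.5.
Buyers pay Pb = 74.5 − 9 = 65.5; Q' = -291 + 5·74.5 = 81.5.
Buyers' price falls by P* − Pb = 70 − 65.5 = 4.5; sellers' price rises by Ps − P* = 74.5 − 70 = 4.5.

Buyers gain £4.5 per unit; sellers gain £4.5 per unit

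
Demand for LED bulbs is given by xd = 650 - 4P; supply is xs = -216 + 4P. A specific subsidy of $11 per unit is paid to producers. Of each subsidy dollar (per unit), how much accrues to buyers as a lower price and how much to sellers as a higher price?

Buyers gain $5.5 per unit; sellers gain $5.5 per unit

Pre-subsidy: 650 - 4P = -216 + 4P gives P* = 108.25, x* = 217.
With the subsidy, sellers receive Ps = Pb + 11 for each unit, where Pb is the price buyers pay.
Supply in terms of Pb becomes xs = -216 + 4(Pb + 11) = -172 + 4Pb. Setting this equal to demand: 650 - 4Pb = -172 + 4Pb, so Pb = 102.75.
Sellers receive Ps = 102.75 + 11 = 113.75; x' = 650 − 4·102.75 = 239.
Buyers' price falls by P* − Pb = 108.25 − 102.75 = 5.5; sellers' price rises by Ps − P* = 113.75 − 108.25 = 5.5.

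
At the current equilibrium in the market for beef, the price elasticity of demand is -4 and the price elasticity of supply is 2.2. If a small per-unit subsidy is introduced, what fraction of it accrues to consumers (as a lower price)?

For a small subsidy around the equilibrium, the benefit split depends on the relative slopes, which at a point are proportional to the elasticities.
Buyer share = εs/(εs + |εd|) = 2.2/(2.2 + 4) = 11/31; seller share = |εd|/(εs + |εd|) = 20/31.

Consumer share = 11/31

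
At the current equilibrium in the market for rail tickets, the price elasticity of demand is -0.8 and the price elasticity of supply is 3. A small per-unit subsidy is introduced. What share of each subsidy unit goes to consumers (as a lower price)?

Consumer share = 15/19

For a small subsidy around the equilibrium, the benefit split depends on the relative slopes, which at a point are proportional to the elasticities.
Buyer share = εs/(εs + |εd|) = 3/(3 + 0.8) = 15/19; seller share = |εd|/(εs + |εd|) = 4/19.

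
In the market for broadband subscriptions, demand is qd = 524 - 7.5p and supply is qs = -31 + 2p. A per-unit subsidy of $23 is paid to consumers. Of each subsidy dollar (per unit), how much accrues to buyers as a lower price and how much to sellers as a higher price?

Buyers gain 92/19 per unit; sellers gain 345/19 per unit

Pre-subsidy: 524 - 7.5p = -31 + 2p gives p* = 1110/19, q* = 1631/19.
With the rebate, buyers effectively pay pb = ps − 23, where ps is the price sellers receive.
Demand in terms of ps becomes qd = 524 − 7.5(ps − 23) = 696.5 - 7.5ps. Setting this equal to supply: 696.5 - 7.5ps = -31 + 2ps, so ps = 1455/19.
Buyers pay pb = 1455/19 − 23 = 1018/19; q' = -31 + 2·(1455/19) = 2321/19.
Buyers' price falls by p* − pb = 1110/19 − 1018/19 = 92/19; sellers' price rises by ps − p* = 1455/19 − 1110/19 = 345/19.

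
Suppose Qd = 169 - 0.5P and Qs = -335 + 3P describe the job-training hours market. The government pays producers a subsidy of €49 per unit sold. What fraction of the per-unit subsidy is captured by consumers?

Pre-subsidy: 169 - 0.5P = -335 + 3P gives P* = 144, Q* = 97.
With the subsidy, sellers receive Ps = Pb + 49 for each unit, where Pb is the price buyers pay.
Supply in terms of Pb becomes Qs = -335 + 3(Pb + 49) = -188 + 3Pb. Setting this equal to demand: 169 - 0.5Pb = -188 + 3Pb, so Pb = 102.
Sellers receive Ps = 102 + 49 = 151; Q' = 169 − 0.5·102 = 118.
Buyers' price falls by P* − Pb = 144 − 102 = 42; sellers' price rises by Ps − P* = 151 − 144 = 7.
So consumers capture 42/49 = 6/7 of each unit of subsidy.

Consumer share = 6/7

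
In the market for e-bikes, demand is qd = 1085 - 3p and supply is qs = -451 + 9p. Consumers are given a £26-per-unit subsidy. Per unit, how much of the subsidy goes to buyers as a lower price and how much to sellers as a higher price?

Buyers gain £19.5 per unit; sellers gain £6.5 per unit

Pre-subsidy: 1085 - 3p = -451 + 9p gives p* = 128, q* = 701.
With the rebate, buyers effectively pay pb = ps − 26, where ps is the price sellers receive.
Demand in terms of ps becomes qd = 1085 − 3(ps − 26) = 1163 - 3ps. Setting this equal to supply: 1163 - 3ps = -451 + 9ps, so ps = 134.5.
Buyers pay pb = 134.5 − 26 = 108.5; q' = -451 + 9·134.5 = 759.5.
Buyers' price falls by p* − pb = 128 − 108.5 = 19.5; sellers' price rises by ps − p* = 134.5 − 128 = 6.5.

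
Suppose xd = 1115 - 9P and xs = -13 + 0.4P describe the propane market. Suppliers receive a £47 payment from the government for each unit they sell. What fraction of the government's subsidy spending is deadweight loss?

DWL / government spending = 9/53

Pre-subsidy: 1115 - 9P = -13 + 0.4P gives P* = 120, x* = 35.
With the subsidy, sellers receive Ps = Pb + 47 for each unit, where Pb is the price buyers pay.
Supply in terms of Pb becomes xs = -13 + 0.4(Pb + 47) = 5.8 + 0.4Pb. Setting this equal to demand: 1115 - 9Pb = 5.8 + 0.4Pb, so Pb = 118.
Sellers receive Ps = 118 + 47 = 165; x' = 1115 − 9·118 = 53.
ΔCS = ½(35 + 53)(120 − 118) = 88; ΔPS = ½(35 + 53)(165 − 120) = 1980.
Government spending = 47 × 53 = 2491.
DWL = ½ × 47 × (53 − 35) = 423; fraction = 423 / 2491 = 9/53.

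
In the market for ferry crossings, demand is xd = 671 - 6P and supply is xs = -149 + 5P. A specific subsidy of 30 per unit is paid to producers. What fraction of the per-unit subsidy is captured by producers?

Pre-subsidy: 671 - 6P = -149 + 5P gives P* = 820/11, x* = 2461/11.
With the subsidy, sellers receive Ps = Pb + 30 for each unit, where Pb is the price buyers pay.
Supply in terms of Pb becomes xs = -149 + 5(Pb + 30) = 1 + 5Pb. Setting this equal to demand: 671 - 6Pb = 1 + 5Pb, so Pb = 670/11.
Sellers receive Ps = 670/11 + 30 = 1000/11; x' = 671 − 6·(670/11) = 3361/11.
Buyers' price falls by P* − Pb = 820/11 − 670/11 = 150/11; sellers' price rises by Ps − P* = 1000/11 − 820/11 = 180/11.
So producers capture (180/11)/30 = 6/11 of each unit of subsidy.

Producer share = 6/11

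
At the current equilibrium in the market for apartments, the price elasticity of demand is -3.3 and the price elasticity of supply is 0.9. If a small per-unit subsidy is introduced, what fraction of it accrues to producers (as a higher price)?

For a small subsidy around the equilibrium, the benefit split depends on the relative slopes, which at a point are proportional to the elasticities.
Buyer share = εs/(εs + |εd|) = 0.9/(0.9 + 3.3) = 3/14; seller share = |εd|/(εs + |εd|) = 11/14.
So producers capture 11/14 of the subsidy.

Producer share = 11/14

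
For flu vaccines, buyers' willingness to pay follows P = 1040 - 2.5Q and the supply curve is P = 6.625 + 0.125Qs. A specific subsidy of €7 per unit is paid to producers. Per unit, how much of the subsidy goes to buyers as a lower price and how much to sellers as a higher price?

Pre-subsidy: 1040 - 2.5Q = 6.625 + 0.125Q gives Q* = 1181/3 and P* = 335/6.
With the subsidy, sellers receive Ps = Pb + 7 for each unit, where Pb is the price buyers pay.
On the curves, Pb = 1040 - 2.5Q and Ps = 6.625 + 0.125Q; the wedge Ps − Pb = 7 gives 6.625 + 0.125Q − (1040 - 2.5Q) = 7, so Q' = 1189/3.
Then Pb = 1040 − 2.5·(1189/3) = 295/6 and Ps = 6.625 + 0.125·(1189/3) = 337/6.
Buyers' price falls by P* − Pb = 335/6 − 295/6 = 20/3; sellers' price rises by Ps − P* = 337/6 − 335/6 = 1/3.

Buyers gain 20/3 per unit; sellers gain 1/3 per unit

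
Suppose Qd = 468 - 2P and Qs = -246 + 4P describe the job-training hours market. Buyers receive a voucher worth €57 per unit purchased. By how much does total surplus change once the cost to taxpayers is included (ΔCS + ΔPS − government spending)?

Net change in total surplus = -€2166

Pre-subsidy: 468 - 2P = -246 + 4P gives P* = 119, Q* = 230.
With the rebate, buyers effectively pay Pb = Ps − 57, where Ps is the price sellers receive.
Demand in terms of Ps becomes Qd = 468 − 2(Ps − 57) = 582 - 2Ps. Setting this equal to supply: 582 - 2Ps = -246 + 4Ps, so Ps = 138.
Buyers pay Pb = 138 − 57 = 81; Q' = -246 + 4·138 = 306.
ΔCS = ½(230 + 306)(119 − 81) = 10184; ΔPS = ½(230 + 306)(138 − 119) = 5092.
Government spending = 57 × 306 = 17442.
Net change = 10184 + 5092 − 17442 = -2166. The loss equals the DWL triangle ½·57·76.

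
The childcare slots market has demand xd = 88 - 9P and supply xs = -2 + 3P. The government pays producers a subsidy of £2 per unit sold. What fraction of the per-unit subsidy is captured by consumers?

Pre-subsidy: 88 - 9P = -2 + 3P gives P* = 7.5, x* = 20.5.
With the subsidy, sellers receive Ps = Pb + 2 for each unit, where Pb is the price buyers pay.
Supply in terms of Pb becomes xs = -2 + 3(Pb + 2) = 4 + 3Pb. Setting this equal to demand: 88 - 9Pb = 4 + 3Pb, so Pb = 7.
Sellers receive Ps = 7 + 2 = 9; x' = 88 − 9·7 = 25.
Buyers' price falls by P* − Pb = 7.5 − 7 = 0.5; sellers' price rises by Ps − P* = 9 − 7.5 = 1.5.
So consumers capture 0.5/2 = 0.25 of each unit of subsidy.

Consumer share = 0.25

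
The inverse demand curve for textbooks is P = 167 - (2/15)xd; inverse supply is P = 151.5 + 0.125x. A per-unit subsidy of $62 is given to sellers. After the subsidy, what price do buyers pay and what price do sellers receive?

Buyers pay $127; sellers receive $189

Pre-subsidy: 167 - (2/15)x = 151.5 + 0.125x gives x* = 60 and P* = 159.
With the subsidy, sellers receive Ps = Pb + 62 for each unit, where Pb is the price buyers pay.
On the curves, Pb = 167 - (2/15)x and Ps = 151.5 + 0.125x; the wedge Ps − Pb = 62 gives 151.5 + 0.125x − (167 - (2/15)x) = 62, so x' = 300.
Then Pb = 167 − (2/15)·300 = 127 and Ps = 151.5 + 0.125·300 = 189.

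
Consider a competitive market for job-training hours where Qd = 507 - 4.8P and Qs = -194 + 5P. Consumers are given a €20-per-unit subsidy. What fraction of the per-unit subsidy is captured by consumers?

Consumer share = 25/49

Pre-subsidy: 507 - 4.8P = -194 + 5P gives P* = 3505/49, Q* = 8019/49.
With the rebate, buyers effectively pay Pb = Ps − 20, where Ps is the price sellers receive.
Demand in terms of Ps becomes Qd = 507 − 4.8(Ps − 20) = 603 - 4.8Ps. Setting this equal to supply: 603 - 4.8Ps = -194 + 5Ps, so Ps = 3985/49.
Buyers pay Pb = 3985/49 − 20 = 3005/49; Q' = -194 + 5·(3985/49) = 10419/49.
Buyers' price falls by P* − Pb = 3505/49 − 3005/49 = 500/49; sellers' price rises by Ps − P* = 3985/49 − 3505/49 = 480/49.
So consumers capture (500/49)/20 = 25/49 of each unit of subsidy.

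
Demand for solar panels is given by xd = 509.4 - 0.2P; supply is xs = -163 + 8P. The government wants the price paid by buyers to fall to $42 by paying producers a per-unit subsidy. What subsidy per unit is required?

At a buyer price of 42, quantity demanded is 509.4 − 0.2·42 = 501.
Sellers supply 501 only when they receive Ps with -163 + 8·Ps = 501, i.e. Ps = 83.
s = Ps − Pb = 83 − 42 = 41.

Required subsidy s = $41 per unit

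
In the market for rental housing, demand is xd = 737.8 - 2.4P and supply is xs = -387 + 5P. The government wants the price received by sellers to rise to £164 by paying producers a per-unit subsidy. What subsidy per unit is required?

At a seller price of 164, quantity supplied is -387 + 5·164 = 433.
Buyers absorb 433 only when they pay Pb with 737.8 − 2.4·Pb = 433, i.e. Pb = 127.
s = Ps − Pb = 164 − 127 = 37.

Required subsidy s = £37 per unit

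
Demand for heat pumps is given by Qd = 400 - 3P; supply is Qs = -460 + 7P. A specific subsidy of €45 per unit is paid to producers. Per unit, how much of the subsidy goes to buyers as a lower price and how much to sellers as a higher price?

Buyers gain €31.5 per unit; sellers gain €13.5 per unit

Pre-subsidy: 400 - 3P = -460 + 7P gives P* = 86, Q* = 142.
With the subsidy, sellers receive Ps = Pb + 45 for each unit, where Pb is the price buyers pay.
Supply in terms of Pb becomes Qs = -460 + 7(Pb + 45) = -145 + 7Pb. Setting this equal to demand: 400 - 3Pb = -145 + 7Pb, so Pb = 54.5.
Sellers receive Ps = 54.5 + 45 = 99.5; Q' = 400 − 3·54.5 = 236.5.
Buyers' price falls by P* − Pb = 86 − 54.5 = 31.5; sellers' price rises by Ps − P* = 99.5 − 86 = 13.5.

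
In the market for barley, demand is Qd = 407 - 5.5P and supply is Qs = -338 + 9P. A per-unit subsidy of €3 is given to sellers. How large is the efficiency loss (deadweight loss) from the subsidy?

Deadweight loss = 891/58

Pre-subsidy: 407 - 5.5P = -338 + 9P gives P* = 1490/29, Q* = 3608/29.
With the subsidy, sellers receive Ps = Pb + 3 for each unit, where Pb is the price buyers pay.
Supply in terms of Pb becomes Qs = -338 + 9(Pb + 3) = -311 + 9Pb. Setting this equal to demand: 407 - 5.5Pb = -311 + 9Pb, so Pb = 1436/29.
Sellers receive Ps = 1436/29 + 3 = 1523/29; Q' = 407 − 5.5·(1436/29) = 3905/29.
The subsidy expands output by 3905/29 − 3608/29 = 297/29 past the efficient level; on those units the gap between marginal cost and willingness to pay runs from 0 up to 3.
DWL = ½ × 3 × 297/29 = 891/58.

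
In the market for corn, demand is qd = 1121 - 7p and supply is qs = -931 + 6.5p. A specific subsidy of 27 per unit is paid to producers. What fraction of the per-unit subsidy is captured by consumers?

Pre-subsidy: 1121 - 7p = -931 + 6.5p gives p* = 152, q* = 57.
With the subsidy, sellers receive ps = pb + 27 for each unit, where pb is the price buyers pay.
Supply in terms of pb becomes qs = -931 + 6.5(pb + 27) = -755.5 + 6.5pb. Setting this equal to demand: 1121 - 7pb = -755.5 + 6.5pb, so pb = 139.
Sellers receive ps = 139 + 27 = 166; q' = 1121 − 7·139 = 148.
Buyers' price falls by p* − pb = 152 − 139 = 13; sellers' price rises by ps − p* = 166 − 152 = 14.
So consumers capture 13/27 = 13/27 of each unit of subsidy.

Consumer share = 13/27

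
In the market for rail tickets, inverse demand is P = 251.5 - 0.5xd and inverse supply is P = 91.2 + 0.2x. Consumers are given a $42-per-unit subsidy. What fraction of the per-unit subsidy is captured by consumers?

Consumer share = 5/7

Pre-subsidy: 251.5 - 0.5x = 91.2 + 0.2x gives x* = 229 and P* = 137.
With the rebate, buyers effectively pay Pb = Ps − 42, where Ps is the price sellers receive.
On the curves, Pb = 251.5 - 0.5x and Ps = 91.2 + 0.2x; the wedge Ps − Pb = 42 gives 91.2 + 0.2x − (251.5 - 0.5x) = 42, so x' = 289.
Then Pb = 251.5 − 0.5·289 = 107 and Ps = 91.2 + 0.2·289 = 149.
Buyers' price falls by P* − Pb = 137 − 107 = 30; sellers' price rises by Ps − P* = 149 − 137 = 12.
So consumers capture 30/42 = 5/7 of each unit of subsidy.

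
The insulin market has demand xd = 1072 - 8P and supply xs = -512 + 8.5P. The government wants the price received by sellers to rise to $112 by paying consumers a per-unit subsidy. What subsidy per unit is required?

Required subsidy s = $33 per unit

At a seller price of 112, quantity supplied is -512 + 8.5·112 = 440.
Buyers absorb 440 only when they pay Pb with 1072 − 8·Pb = 440, i.e. Pb = 79.
s = Ps − Pb = 112 − 79 = 33.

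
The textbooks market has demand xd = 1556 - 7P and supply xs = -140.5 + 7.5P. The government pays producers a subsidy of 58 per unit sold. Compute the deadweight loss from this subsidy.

Pre-subsidy: 1556 - 7P = -140.5 + 7.5P gives P* = 117, x* = 737.
With the subsidy, sellers receive Ps = Pb + 58 for each unit, where Pb is the price buyers pay.
Supply in terms of Pb becomes xs = -140.5 + 7.5(Pb + 58) = 294.5 + 7.5Pb. Setting this equal to demand: 1556 - 7Pb = 294.5 + 7.5Pb, so Pb = 87.
Sellers receive Ps = 87 + 58 = 145; x' = 1556 − 7·87 = 947.
The subsidy expands output by 947 − 737 = 210 past the efficient level; on those units the gap between marginal cost and willingness to pay runs from 0 up to 58.
DWL = ½ × 58 × 210 = 6090.

Deadweight loss = 6090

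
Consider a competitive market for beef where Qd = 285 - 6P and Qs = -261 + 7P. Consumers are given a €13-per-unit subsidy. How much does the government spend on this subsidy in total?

Government cost = €975

Pre-subsidy: 285 - 6P = -261 + 7P gives P* = 42, Q* = 33.
With the rebate, buyers effectively pay Pb = Ps − 13, where Ps is the price sellers receive.
Demand in terms of Ps becomes Qd = 285 − 6(Ps − 13) = 363 - 6Ps. Setting this equal to supply: 363 - 6Ps = -261 + 7Ps, so Ps = 48.
Buyers pay Pb = 48 − 13 = 35; Q' = -261 + 7·48 = 75.
Government outlay = subsidy × quantity = 13 × 75 = 975.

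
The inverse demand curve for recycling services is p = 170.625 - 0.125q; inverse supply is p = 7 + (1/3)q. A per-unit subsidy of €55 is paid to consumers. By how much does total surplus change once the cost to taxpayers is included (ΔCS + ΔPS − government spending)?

Pre-subsidy: 170.625 - 0.125q = 7 + (1/3)q gives q* = 357 and p* = 126.
With the rebate, buyers effectively pay pb = ps − 55, where ps is the price sellers receive.
On the curves, pb = 170.625 - 0.125q and ps = 7 + (1/3)q; the wedge ps − pb = 55 gives 7 + (1/3)q − (170.625 - 0.125q) = 55, so q' = 477.
Then pb = 170.625 − 0.125·477 = 111 and ps = 7 + (1/3)·477 = 166.
ΔCS = ½(357 + 477)(126 − 111) = 6255; ΔPS = ½(357 + 477)(166 − 126) = 16680.
Government spending = 55 × 477 = 26235.
Net change = 6255 + 16680 − 26235 = -3300. The loss equals the DWL triangle ½·55·120.

Net change in total surplus = -€3300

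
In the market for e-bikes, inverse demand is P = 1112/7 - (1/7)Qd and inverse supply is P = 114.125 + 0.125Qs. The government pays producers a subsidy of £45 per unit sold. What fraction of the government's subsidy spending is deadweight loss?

DWL / government spending = 84/335

Pre-subsidy: 1112/7 - (1/7)Q = 114.125 + 0.125Q gives Q* = 167 and P* = 135.
With the subsidy, sellers receive Ps = Pb + 45 for each unit, where Pb is the price buyers pay.
On the curves, Pb = 1112/7 - (1/7)Q and Ps = 114.125 + 0.125Q; the wedge Ps − Pb = 45 gives 114.125 + 0.125Q − (1112/7 - (1/7)Q) = 45, so Q' = 335.
Then Pb = 1112/7 − (1/7)·335 = 111 and Ps = 114.125 + 0.125·335 = 156.
ΔCS = ½(167 + 335)(135 − 111) = 6024; ΔPS = ½(167 + 335)(156 − 135) = 5271.
Government spending = 45 × 335 = 15075.
DWL = ½ × 45 × (335 − 167) = 3780; fraction = 3780 / 15075 = 84/335.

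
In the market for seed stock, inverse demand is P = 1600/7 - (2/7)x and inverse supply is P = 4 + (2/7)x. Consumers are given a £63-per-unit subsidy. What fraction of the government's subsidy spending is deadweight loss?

Pre-subsidy: 1600/7 - (2/7)x = 4 + (2/7)x gives x* = 393 and P* = 814/7.
With the rebate, buyers effectively pay Pb = Ps − 63, where Ps is the price sellers receive.
On the curves, Pb = 1600/7 - (2/7)x and Ps = 4 + (2/7)x; the wedge Ps − Pb = 63 gives 4 + (2/7)x − (1600/7 - (2/7)x) = 63, so x' = 503.25.
Then Pb = 1600/7 − (2/7)·503.25 = 1187/14 and Ps = 4 + (2/7)·503.25 = 2069/14.
ΔCS = ½(393 + 503.25)(814/7 − 1187/14) = 14115.9375; ΔPS = ½(393 + 503.25)(2069/14 − 814/7) = 14115.9375.
Government spending = 63 × 503.25 = 31704.75.
DWL = ½ × 63 × (503.25 − 393) = 3472.875; fraction = 3472.875 / 31704.75 = 147/1342.

DWL / government spending = 147/1342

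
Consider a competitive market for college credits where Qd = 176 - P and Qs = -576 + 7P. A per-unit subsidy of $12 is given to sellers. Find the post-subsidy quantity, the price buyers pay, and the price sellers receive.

Q' = 92.5; buyers pay $83.5; sellers receive $95.5

Pre-subsidy: 176 - P = -576 + 7P gives P* = 94, Q* = 82.
With the subsidy, sellers receive Ps = Pb + 12 for each unit, where Pb is the price buyers pay.
Supply in terms of Pb becomes Qs = -576 + 7(Pb + 12) = -492 + 7Pb. Setting this equal to demand: 176 - Pb = -492 + 7Pb, so Pb = 83.5.
Sellers receive Ps = 83.5 + 12 = 95.5; Q' = 176 − 1·83.5 = 92.5.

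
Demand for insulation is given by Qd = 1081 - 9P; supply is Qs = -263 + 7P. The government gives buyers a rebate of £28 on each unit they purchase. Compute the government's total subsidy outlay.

Pre-subsidy: 1081 - 9P = -263 + 7P gives P* = 84, Q* = 325.
With the rebate, buyers effectively pay Pb = Ps − 28, where Ps is the price sellers receive.
Demand in terms of Ps becomes Qd = 1081 − 9(Ps − 28) = 1333 - 9Ps. Setting this equal to supply: 1333 - 9Ps = -263 + 7Ps, so Ps = 99.75.
Buyers pay Pb = 99.75 − 28 = 71.75; Q' = -263 + 7·99.75 = 435.25.
Government outlay = subsidy × quantity = 28 × 435.25 = 12187.

Government cost = £12187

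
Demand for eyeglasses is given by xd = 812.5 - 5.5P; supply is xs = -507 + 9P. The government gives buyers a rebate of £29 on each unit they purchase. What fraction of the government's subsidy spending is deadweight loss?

DWL / government spending = 33/274

Pre-subsidy: 812.5 - 5.5P = -507 + 9P gives P* = 91, x* = 312.
With the rebate, buyers effectively pay Pb = Ps − 29, where Ps is the price sellers receive.
Demand in terms of Ps becomes xd = 812.5 − 5.5(Ps − 29) = 972 - 5.5Ps. Setting this equal to supply: 972 - 5.5Ps = -507 + 9Ps, so Ps = 102.
Buyers pay Pb = 102 − 29 = 73; x' = -507 + 9·102 = 411.
ΔCS = ½(312 + 411)(91 − 73) = 6507; ΔPS = ½(312 + 411)(102 − 91) = 3976.5.
Government spending = 29 × 411 = 11919.
DWL = ½ × 29 × (411 − 312) = 1435.5; fraction = 1435.5 / 11919 = 33/274.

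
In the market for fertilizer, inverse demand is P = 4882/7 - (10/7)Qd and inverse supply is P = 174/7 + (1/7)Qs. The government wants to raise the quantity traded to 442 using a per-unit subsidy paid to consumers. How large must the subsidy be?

Required subsidy s = 22 per unit

At Q = 442, from the demand curve buyers pay Pb = 4882/7 − (10/7)·442 = 66; from the supply curve sellers need Ps = 174/7 + (1/7)·442 = 88.
The subsidy must fill the gap: s = Ps − Pb = 88 − 66 = 22.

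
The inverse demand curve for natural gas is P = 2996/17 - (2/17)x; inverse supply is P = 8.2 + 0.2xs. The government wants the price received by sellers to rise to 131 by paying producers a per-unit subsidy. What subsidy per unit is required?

Required subsidy s = 27 per unit

At a seller price of 131, quantity supplied is -41 + 5·131 = 614.
Buyers absorb 614 only when they pay Pb = 2996/17 − (2/17)·614 = 104.
s = Ps − Pb = 131 − 104 = 27.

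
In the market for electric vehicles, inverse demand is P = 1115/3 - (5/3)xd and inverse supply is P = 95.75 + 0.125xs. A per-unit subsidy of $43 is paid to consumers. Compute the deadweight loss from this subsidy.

Deadweight loss = $516

Pre-subsidy: 1115/3 - (5/3)x = 95.75 + 0.125x gives x* = 154 and P* = 115.
With the rebate, buyers effectively pay Pb = Ps − 43, where Ps is the price sellers receive.
On the curves, Pb = 1115/3 - (5/3)x and Ps = 95.75 + 0.125x; the wedge Ps − Pb = 43 gives 95.75 + 0.125x − (1115/3 - (5/3)x) = 43, so x' = 178.
Then Pb = 1115/3 − (5/3)·178 = 75 and Ps = 95.75 + 0.125·178 = 118.
The subsidy expands output by 178 − 154 = 24 past the efficient level; on those units the gap between marginal cost and willingness to pay runs from 0 up to 43.
DWL = ½ × 43 × 24 = 516.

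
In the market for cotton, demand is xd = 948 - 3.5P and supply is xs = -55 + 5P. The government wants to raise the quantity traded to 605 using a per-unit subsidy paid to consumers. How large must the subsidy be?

At x = 605, invert demand for the buyer price: Pb = (948 − 605)/3.5 = 98; invert supply for the seller price: Ps = (605 − (-55))/5 = 132.
The subsidy must fill the gap: s = Ps − Pb = 132 − 98 = 34.

Required subsidy s = 34 per unit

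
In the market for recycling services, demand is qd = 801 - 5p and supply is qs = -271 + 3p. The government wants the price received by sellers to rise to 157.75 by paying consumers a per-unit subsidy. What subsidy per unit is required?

At a seller price of 157.75, quantity supplied is -271 + 3·157.75 = 202.25.
Buyers absorb 202.25 only when they pay pb with 801 − 5·pb = 202.25, i.e. pb = 119.75.
s = ps − pb = 157.75 − 119.75 = 38.

Required subsidy s = 38 per unit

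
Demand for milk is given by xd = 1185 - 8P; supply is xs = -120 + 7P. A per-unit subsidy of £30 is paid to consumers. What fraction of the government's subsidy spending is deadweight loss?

DWL / government spending = 56/601

Pre-subsidy: 1185 - 8P = -120 + 7P gives P* = 87, x* = 489.
With the rebate, buyers effectively pay Pb = Ps − 30, where Ps is the price sellers receive.
Demand in terms of Ps becomes xd = 1185 − 8(Ps − 30) = 1425 - 8Ps. Setting this equal to supply: 1425 - 8Ps = -120 + 7Ps, so Ps = 103.
Buyers pay Pb = 103 − 30 = 73; x' = -120 + 7·103 = 601.
ΔCS = ½(489 + 601)(87 − 73) = 7630; ΔPS = ½(489 + 601)(103 − 87) = 8720.
Government spending = 30 × 601 = 18030.
DWL = ½ × 30 × (601 − 489) = 1680; fraction = 1680 / 18030 = 56/601.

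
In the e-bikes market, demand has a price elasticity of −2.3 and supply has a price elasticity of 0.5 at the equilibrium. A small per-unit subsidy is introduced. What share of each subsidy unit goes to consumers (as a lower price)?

Consumer share = 5/28

For a small subsidy around the equilibrium, the benefit split depends on the relative slopes, which at a point are proportional to the elasticities.
Buyer share = εs/(εs + |εd|) = 0.5/(0.5 + 2.3) = 5/28; seller share = |εd|/(εs + |εd|) = 23/28.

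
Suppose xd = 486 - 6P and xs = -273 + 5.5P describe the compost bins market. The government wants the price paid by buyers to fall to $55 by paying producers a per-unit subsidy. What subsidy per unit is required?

At a buyer price of 55, quantity demanded is 486 − 6·55 = 156.
Sellers supply 156 only when they receive Ps with -273 + 5.5·Ps = 156, i.e. Ps = 78.
s = Ps − Pb = 78 − 55 = 23.

Required subsidy s = $23 per unit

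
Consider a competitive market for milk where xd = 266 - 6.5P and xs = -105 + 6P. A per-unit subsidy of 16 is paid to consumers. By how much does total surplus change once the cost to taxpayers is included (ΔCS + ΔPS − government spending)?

Pre-subsidy: 266 - 6.5P = -105 + 6P gives P* = 29.68, x* = 73.08.
With the rebate, buyers effectively pay Pb = Ps − 16, where Ps is the price sellers receive.
Demand in terms of Ps becomes xd = 266 − 6.5(Ps − 16) = 370 - 6.5Ps. Setting this equal to supply: 370 - 6.5Ps = -105 + 6Ps, so Ps = 38.
Buyers pay Pb = 38 − 16 = 22; x' = -105 + 6·38 = 123.
ΔCS = ½(73.08 + 123)(29.68 − 22) = 752.9472; ΔPS = ½(73.08 + 123)(38 − 29.68) = 815.6928.
Government spending = 16 × 123 = 1968.
Net change = 752.9472 + 815.6928 − 1968 = -399.36. The loss equals the DWL triangle ½·16·49.92.

Net change in total surplus = -399.36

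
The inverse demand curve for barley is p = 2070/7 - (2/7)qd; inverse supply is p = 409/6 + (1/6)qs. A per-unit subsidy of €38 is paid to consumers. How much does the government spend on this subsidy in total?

Government cost = €22306

Pre-subsidy: 2070/7 - (2/7)q = 409/6 + (1/6)q gives q* = 503 and p* = 152.
With the rebate, buyers effectively pay pb = ps − 38, where ps is the price sellers receive.
On the curves, pb = 2070/7 - (2/7)q and ps = 409/6 + (1/6)q; the wedge ps − pb = 38 gives 409/6 + (1/6)q − (2070/7 - (2/7)q) = 38, so q' = 587.
Then pb = 2070/7 − (2/7)·587 = 128 and ps = 409/6 + (1/6)·587 = 166.
Government outlay = subsidy × quantity = 38 × 587 = 22306.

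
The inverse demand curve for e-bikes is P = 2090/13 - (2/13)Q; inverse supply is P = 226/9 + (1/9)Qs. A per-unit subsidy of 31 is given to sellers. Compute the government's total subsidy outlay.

Pre-subsidy: 2090/13 - (2/13)Q = 226/9 + (1/9)Q gives Q* = 512 and P* = 82.
With the subsidy, sellers receive Ps = Pb + 31 for each unit, where Pb is the price buyers pay.
On the curves, Pb = 2090/13 - (2/13)Q and Ps = 226/9 + (1/9)Q; the wedge Ps − Pb = 31 gives 226/9 + (1/9)Q − (2090/13 - (2/13)Q) = 31, so Q' = 629.
Then Pb = 2090/13 − (2/13)·629 = 64 and Ps = 226/9 + (1/9)·629 = 95.
Government outlay = subsidy × quantity = 31 × 629 = 19499.

Government cost = 19499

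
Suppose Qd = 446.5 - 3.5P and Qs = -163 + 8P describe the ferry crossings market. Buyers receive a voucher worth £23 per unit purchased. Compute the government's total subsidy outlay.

Pre-subsidy: 446.5 - 3.5P = -163 + 8P gives P* = 53, Q* = 261.
With the rebate, buyers effectively pay Pb = Ps − 23, where Ps is the price sellers receive.
Demand in terms of Ps becomes Qd = 446.5 − 3.5(Ps − 23) = 527 - 3.5Ps. Setting this equal to supply: 527 - 3.5Ps = -163 + 8Ps, so Ps = 60.
Buyers pay Pb = 60 − 23 = 37; Q' = -163 + 8·60 = 317.
Government outlay = subsidy × quantity = 23 × 317 = 7291.

Government cost = £7291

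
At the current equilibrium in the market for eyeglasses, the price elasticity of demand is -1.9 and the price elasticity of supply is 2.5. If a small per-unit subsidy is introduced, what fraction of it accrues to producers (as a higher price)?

Producer share = 19/44

For a small subsidy around the equilibrium, the benefit split depends on the relative slopes, which at a point are proportional to the elasticities.
Buyer share = εs/(εs + |εd|) = 2.5/(2.5 + 1.9) = 25/44; seller share = |εd|/(εs + |εd|) = 19/44.
So producers capture 19/44 of the subsidy.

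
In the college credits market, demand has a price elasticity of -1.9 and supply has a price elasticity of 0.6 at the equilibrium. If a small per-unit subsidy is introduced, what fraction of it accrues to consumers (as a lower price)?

Consumer share = 0.24

For a small subsidy around the equilibrium, the benefit split depends on the relative slopes, which at a point are proportional to the elasticities.
Buyer share = εs/(εs + |εd|) = 0.6/(0.6 + 1.9) = 0.24; seller share = |εd|/(εs + |εd|) = 0.76.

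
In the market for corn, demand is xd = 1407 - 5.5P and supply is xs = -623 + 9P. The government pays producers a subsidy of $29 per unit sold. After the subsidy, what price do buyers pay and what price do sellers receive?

Buyers pay $122; sellers receive $151

Pre-subsidy: 1407 - 5.5P = -623 + 9P gives P* = 140, x* = 637.
With the subsidy, sellers receive Ps = Pb + 29 for each unit, where Pb is the price buyers pay.
Supply in terms of Pb becomes xs = -623 + 9(Pb + 29) = -362 + 9Pb. Setting this equal to demand: 1407 - 5.5Pb = -362 + 9Pb, so Pb = 122.
Sellers receive Ps = 122 + 29 = 151; x' = 1407 − 5.5·122 = 736.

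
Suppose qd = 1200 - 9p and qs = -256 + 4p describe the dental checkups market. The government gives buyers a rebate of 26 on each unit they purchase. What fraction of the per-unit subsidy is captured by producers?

Pre-subsidy: 1200 - 9p = -256 + 4p gives p* = 112, q* = 192.
With the rebate, buyers effectively pay pb = ps − 26, where ps is the price sellers receive.
Demand in terms of ps becomes qd = 1200 − 9(ps − 26) = 1434 - 9ps. Setting this equal to supply: 1434 - 9ps = -256 + 4ps, so ps = 130.
Buyers pay pb = 130 − 26 = 104; q' = -256 + 4·130 = 264.
Buyers' price falls by p* − pb = 112 − 104 = 8; sellers' price rises by ps − p* = 130 − 112 = 18.
So producers capture 18/26 = 9/13 of each unit of subsidy.

Producer share = 9/13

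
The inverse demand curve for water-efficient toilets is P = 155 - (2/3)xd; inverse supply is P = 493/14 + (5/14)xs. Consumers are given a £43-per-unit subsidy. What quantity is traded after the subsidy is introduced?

Pre-subsidy: 155 - (2/3)x = 493/14 + (5/14)x gives x* = 117 and P* = 77.
With the rebate, buyers effectively pay Pb = Ps − 43, where Ps is the price sellers receive.
On the curves, Pb = 155 - (2/3)x and Ps = 493/14 + (5/14)x; the wedge Ps − Pb = 43 gives 493/14 + (5/14)x − (155 - (2/3)x) = 43, so x' = 159.
Then Pb = 155 − (2/3)·159 = 49 and Ps = 493/14 + (5/14)·159 = 92.

x' = 159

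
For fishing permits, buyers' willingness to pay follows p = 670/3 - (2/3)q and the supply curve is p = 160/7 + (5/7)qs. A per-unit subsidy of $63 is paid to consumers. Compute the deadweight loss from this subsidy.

Deadweight loss = 83349/58

Pre-subsidy: 670/3 - (2/3)q = 160/7 + (5/7)q gives q* = 4210/29 and p* = 3670/29.
With the rebate, buyers effectively pay pb = ps − 63, where ps is the price sellers receive.
On the curves, pb = 670/3 - (2/3)q and ps = 160/7 + (5/7)q; the wedge ps − pb = 63 gives 160/7 + (5/7)q − (670/3 - (2/3)q) = 63, so q' = 5533/29.
Then pb = 670/3 − (2/3)·(5533/29) = 2788/29 and ps = 160/7 + (5/7)·(5533/29) = 4615/29.
The subsidy expands output by 5533/29 − 4210/29 = 1323/29 past the efficient level; on those units the gap between marginal cost and willingness to pay runs from 0 up to 63.
DWL = ½ × 63 × 1323/29 = 83349/58.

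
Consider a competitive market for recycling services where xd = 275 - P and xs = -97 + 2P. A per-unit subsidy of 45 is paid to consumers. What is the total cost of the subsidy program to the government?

Government cost = 8145

Pre-subsidy: 275 - P = -97 + 2P gives P* = 124, x* = 151.
With the rebate, buyers effectively pay Pb = Ps − 45, where Ps is the price sellers receive.
Demand in terms of Ps becomes xd = 275 − 1(Ps − 45) = 320 - Ps. Setting this equal to supply: 320 - Ps = -97 + 2Ps, so Ps = 139.
Buyers pay Pb = 139 − 45 = 94; x' = -97 + 2·139 = 181.
Government outlay = subsidy × quantity = 45 × 181 = 8145.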